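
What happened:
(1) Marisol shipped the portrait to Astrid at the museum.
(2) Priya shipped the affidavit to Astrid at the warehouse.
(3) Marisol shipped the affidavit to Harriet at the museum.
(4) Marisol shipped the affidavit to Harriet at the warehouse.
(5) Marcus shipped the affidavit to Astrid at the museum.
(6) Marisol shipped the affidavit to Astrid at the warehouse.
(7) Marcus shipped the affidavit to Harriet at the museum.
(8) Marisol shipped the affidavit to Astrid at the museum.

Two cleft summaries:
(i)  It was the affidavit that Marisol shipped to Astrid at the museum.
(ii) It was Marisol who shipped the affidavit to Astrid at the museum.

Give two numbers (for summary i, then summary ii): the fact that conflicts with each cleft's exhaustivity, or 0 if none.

1, 5

Summary (i) focuses "the affidavit" (the thing); background agent = Marisol, recipient = Astrid, setting = at the museum. Fact (1) matches that background with thing = the portrait — refutes (i).
Summary (ii) focuses "Marisol" (the agent); background thing = the affidavit, recipient = Astrid, setting = at the museum. Fact (5) matches that background with agent = Marcus — refutes (ii).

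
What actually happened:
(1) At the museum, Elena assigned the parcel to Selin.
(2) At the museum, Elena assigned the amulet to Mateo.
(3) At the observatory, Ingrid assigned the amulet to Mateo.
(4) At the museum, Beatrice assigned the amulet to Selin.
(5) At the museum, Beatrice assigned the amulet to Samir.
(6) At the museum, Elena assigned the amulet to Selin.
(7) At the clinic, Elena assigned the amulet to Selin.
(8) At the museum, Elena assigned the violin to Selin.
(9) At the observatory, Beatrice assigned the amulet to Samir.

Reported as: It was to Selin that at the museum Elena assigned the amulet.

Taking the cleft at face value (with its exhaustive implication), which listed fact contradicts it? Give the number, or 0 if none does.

2

Focus of the cleft: "Selin" (the recipient). Presupposed background: Elena as agent and the amulet as thing and at the museum as setting.
The exhaustive reading says no other recipient fits that background.
Fact (2) shares the background but with recipient = Mateo; exhaustivity is violated.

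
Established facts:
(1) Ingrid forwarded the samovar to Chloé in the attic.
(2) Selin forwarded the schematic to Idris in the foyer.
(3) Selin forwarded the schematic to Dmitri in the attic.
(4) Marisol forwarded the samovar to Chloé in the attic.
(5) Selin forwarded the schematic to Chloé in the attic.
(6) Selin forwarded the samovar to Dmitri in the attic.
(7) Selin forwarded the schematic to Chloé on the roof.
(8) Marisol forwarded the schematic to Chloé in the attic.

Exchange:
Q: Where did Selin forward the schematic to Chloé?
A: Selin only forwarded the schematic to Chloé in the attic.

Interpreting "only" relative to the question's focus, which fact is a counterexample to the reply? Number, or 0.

Answering "Where did ...?" puts focus on the setting — here, "in the attic".
"Only" then excludes alternative settings while the background — Selin as agent and the schematic as thing and Chloé as recipient — is held fixed.
Fact (7) shares the background with a different setting (on the roof) — counterexample.
(Fact (3) would refute a reading with focus on the recipient — but that is not what the question asks.)

7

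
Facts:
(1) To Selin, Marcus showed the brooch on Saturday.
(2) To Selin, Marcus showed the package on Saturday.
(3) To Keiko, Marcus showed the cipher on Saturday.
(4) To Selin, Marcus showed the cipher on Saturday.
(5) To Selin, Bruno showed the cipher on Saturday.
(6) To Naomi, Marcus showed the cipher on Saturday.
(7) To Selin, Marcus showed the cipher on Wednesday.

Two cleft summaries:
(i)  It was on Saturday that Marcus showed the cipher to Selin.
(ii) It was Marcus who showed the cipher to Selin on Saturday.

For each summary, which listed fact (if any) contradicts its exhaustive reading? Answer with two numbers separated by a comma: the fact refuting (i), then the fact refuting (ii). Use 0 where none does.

7, 5

Summary (i) focuses "on Saturday" (the setting); background Marcus as agent and the cipher as thing and Selin as recipient. Fact (7) matches that background with setting = on Wednesday — refutes (i).
Summary (ii) focuses "Marcus" (the agent); background the cipher as thing and Selin as recipient and on Saturday as setting. Fact (5) matches that background with agent = Bruno — refutes (ii).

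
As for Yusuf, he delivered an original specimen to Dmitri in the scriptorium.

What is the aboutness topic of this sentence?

The construction explicitly marks "Yusuf" as what the sentence is about — the topic.
The remainder of the clause is the comment (what is said about the topic).

Yusuf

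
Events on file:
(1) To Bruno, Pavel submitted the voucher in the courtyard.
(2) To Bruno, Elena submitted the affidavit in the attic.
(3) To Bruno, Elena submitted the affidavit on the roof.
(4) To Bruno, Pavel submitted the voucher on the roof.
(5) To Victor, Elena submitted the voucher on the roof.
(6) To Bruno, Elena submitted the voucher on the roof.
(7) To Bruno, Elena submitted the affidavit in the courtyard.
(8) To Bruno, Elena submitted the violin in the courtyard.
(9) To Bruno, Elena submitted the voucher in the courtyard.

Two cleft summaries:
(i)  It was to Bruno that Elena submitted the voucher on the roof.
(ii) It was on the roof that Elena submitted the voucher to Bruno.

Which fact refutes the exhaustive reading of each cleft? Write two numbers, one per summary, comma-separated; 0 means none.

Summary (i) focuses "Bruno" (the recipient); background same agent, thing, setting (Elena / the voucher / on the roof). Fact (5) matches that background with recipient = Victor — refutes (i).
Summary (ii) focuses "on the roof" (the setting); background same agent, thing, recipient (Elena / the voucher / Bruno). Fact (9) matches that background with setting = in the courtyard — refutes (ii).

5, 9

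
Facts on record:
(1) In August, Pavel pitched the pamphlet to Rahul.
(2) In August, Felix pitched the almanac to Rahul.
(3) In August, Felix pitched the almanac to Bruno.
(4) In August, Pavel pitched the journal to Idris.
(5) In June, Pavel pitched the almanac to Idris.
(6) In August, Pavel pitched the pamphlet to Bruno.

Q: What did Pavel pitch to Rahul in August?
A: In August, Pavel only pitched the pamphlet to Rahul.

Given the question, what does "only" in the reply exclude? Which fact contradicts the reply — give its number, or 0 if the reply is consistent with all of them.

The question "What did ...?" targets the thing, so in the reply the focus falls on "the pamphlet".
So "only" ranges over things; the rest (same agent, recipient, setting (Pavel / Rahul / in August)) is presupposed.
No listed fact shares that background with another thing. Nothing contradicts the reply.
(Fact (6) would refute a reading with focus on the recipient — but that is not what the question asks.)

0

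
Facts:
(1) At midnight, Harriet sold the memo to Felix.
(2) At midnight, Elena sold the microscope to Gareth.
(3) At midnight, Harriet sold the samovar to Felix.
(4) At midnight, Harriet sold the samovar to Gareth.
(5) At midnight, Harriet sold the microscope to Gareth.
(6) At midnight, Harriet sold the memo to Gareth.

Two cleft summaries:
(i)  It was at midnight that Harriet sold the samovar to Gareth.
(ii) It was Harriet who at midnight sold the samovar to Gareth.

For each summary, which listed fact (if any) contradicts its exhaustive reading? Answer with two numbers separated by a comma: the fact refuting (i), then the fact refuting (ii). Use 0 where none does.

Summary (i) focuses "at midnight" (the setting); background Harriet as agent and the samovar as thing and Gareth as recipient. No fact matches that background with a different setting, so 0.
Summary (ii) focuses "Harriet" (the agent); background the samovar as thing and Gareth as recipient and at midnight as setting. No fact matches that background with a different agent, so 0.

0, 0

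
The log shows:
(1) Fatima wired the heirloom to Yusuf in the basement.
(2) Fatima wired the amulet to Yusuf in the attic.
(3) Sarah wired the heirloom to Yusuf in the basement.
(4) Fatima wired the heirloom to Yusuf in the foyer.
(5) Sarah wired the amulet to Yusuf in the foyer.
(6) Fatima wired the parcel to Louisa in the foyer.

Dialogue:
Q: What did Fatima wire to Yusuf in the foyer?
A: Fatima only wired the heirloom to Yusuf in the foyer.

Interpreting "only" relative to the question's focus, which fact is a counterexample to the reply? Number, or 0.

The question "What did ...?" targets the thing, so in the reply the focus falls on "the heirloom".
"Only" then excludes alternative things while the background — Fatima as agent and Yusuf as recipient and in the foyer as setting — is held fixed.
No listed fact shares that background with another thing. Nothing contradicts the reply.
(Fact (1) would refute a reading with focus on the setting — but that is not what the question asks.)

0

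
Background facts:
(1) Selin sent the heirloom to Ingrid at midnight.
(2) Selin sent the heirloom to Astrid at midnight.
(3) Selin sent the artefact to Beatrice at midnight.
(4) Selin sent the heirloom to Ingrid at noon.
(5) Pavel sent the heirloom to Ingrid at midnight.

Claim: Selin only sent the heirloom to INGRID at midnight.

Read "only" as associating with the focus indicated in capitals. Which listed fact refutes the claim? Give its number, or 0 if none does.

2

Focus (in capitals) is "Ingrid" — the recipient. "Only" excludes alternative recipients while holding fixed agent = Selin, thing = the heirloom, setting = at midnight.
Fact (2) shares the background but differs in recipient (Astrid) — a counterexample.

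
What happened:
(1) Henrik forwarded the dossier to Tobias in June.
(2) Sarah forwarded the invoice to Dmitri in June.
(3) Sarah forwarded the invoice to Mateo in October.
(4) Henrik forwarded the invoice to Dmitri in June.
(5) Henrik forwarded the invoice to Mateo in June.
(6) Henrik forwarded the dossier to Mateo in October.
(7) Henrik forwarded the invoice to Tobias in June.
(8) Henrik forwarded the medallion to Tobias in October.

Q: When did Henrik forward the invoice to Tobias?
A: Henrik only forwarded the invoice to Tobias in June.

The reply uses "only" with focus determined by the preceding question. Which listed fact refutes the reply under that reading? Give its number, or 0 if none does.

0

Answering "When did ...?" puts focus on the setting — here, "in June".
"Only" then excludes alternative settings while the background — Henrik as agent and the invoice as thing and Tobias as recipient — is held fixed.
No listed fact shares that background with another setting. Nothing contradicts the reply.
(Fact (4) would refute a reading with focus on the recipient — but that is not what the question asks.)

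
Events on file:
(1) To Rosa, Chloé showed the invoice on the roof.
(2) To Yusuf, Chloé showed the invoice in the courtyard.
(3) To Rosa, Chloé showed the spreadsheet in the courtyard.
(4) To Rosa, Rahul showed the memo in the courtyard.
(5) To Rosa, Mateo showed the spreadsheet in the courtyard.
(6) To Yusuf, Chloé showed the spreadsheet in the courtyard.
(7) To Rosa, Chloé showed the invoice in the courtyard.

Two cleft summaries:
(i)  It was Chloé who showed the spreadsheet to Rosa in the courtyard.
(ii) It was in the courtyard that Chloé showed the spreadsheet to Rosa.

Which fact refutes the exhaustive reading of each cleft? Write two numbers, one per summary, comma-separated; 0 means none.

5, 0

(i): focus "Chloé". Looking for the spreadsheet as thing and Rosa as recipient and in the courtyard as setting with some other agent — fact (5) has Mateo there. Refuted.
(ii): focus "in the courtyard". No fact shares Chloé as agent and the spreadsheet as thing and Rosa as recipient with a different setting. 0.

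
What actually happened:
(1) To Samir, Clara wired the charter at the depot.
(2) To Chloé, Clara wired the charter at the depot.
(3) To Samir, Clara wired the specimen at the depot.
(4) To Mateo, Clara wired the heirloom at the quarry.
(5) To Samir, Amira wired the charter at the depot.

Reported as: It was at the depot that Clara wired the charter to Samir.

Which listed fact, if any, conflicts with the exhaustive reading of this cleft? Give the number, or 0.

Focus of the cleft: "at the depot" (the setting). Presupposed background: Clara as agent and the charter as thing and Samir as recipient.
The exhaustive reading says no other setting fits that background.
No listed fact matches the background with a different setting. Exhaustivity holds.

0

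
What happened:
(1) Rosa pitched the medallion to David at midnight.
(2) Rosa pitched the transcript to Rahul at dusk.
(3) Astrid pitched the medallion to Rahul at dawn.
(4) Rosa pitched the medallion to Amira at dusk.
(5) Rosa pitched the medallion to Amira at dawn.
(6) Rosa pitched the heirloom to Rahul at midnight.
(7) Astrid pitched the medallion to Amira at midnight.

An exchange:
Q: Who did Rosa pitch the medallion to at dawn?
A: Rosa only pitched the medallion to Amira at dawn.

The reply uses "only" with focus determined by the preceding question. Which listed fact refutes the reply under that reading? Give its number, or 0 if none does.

Answering "Who did ... to ...?" puts focus on the recipient — here, "Amira".
"Only" then excludes alternative recipients while the background — Rosa as agent and the medallion as thing and at dawn as setting — is held fixed.
No listed fact shares that background with another recipient. Nothing contradicts the reply.
(Fact (4) would refute a reading with focus on the setting — but that is not what the question asks.)

0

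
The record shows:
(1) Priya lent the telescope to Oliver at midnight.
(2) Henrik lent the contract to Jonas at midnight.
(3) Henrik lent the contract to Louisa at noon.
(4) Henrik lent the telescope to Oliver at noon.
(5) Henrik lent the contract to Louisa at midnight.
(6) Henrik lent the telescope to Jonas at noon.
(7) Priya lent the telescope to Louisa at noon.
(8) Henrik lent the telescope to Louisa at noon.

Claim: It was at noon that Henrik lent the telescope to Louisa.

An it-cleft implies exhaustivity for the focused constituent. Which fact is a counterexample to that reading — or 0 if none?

The cleft puts "at noon" in focus and presupposes the open proposition with Henrik as agent and the telescope as thing and Louisa as recipient.
Exhaustivity: at noon is the only setting satisfying that background.
No listed fact matches the background with a different setting. Exhaustivity holds.

0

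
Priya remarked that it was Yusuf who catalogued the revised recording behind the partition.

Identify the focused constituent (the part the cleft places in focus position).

In an it-cleft "It was X that/who ...", the clefted constituent X is the focus; the that/who-clause expresses the presupposed open proposition.
Here the focus is "Yusuf". The backgrounded (presupposed) material includes "the revised recording" and "behind the partition".

Yusuf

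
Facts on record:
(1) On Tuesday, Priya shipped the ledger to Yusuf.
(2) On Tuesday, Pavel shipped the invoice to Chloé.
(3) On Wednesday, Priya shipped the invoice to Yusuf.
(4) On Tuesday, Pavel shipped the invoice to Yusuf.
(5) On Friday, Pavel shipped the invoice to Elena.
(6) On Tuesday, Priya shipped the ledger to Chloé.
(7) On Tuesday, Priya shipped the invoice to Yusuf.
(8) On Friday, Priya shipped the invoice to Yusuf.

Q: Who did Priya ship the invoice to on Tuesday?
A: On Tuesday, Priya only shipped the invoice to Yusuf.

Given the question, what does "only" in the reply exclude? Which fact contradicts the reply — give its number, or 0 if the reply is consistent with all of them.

0

Answering "Who did ... to ...?" puts focus on the recipient — here, "Yusuf".
"Only" then excludes alternative recipients while the background — Priya as agent and the invoice as thing and on Tuesday as setting — is held fixed.
No fact keeps Priya as agent and the invoice as thing and on Tuesday as setting while changing the recipient; every other fact differs on something backgrounded. The reply stands.
(Fact (3) would refute a reading with focus on the setting — but that is not what the question asks.)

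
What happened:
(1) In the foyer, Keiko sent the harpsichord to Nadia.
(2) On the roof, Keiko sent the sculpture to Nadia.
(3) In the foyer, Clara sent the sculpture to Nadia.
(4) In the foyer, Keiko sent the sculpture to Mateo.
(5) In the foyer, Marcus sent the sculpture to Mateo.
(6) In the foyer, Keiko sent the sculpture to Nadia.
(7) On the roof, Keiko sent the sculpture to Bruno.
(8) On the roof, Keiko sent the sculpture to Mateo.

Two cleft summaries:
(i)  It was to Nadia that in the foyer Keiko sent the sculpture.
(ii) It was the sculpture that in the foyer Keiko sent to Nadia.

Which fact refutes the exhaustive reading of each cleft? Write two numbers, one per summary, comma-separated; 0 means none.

(i): focus "Nadia". Looking for agent = Keiko, thing = the sculpture, setting = in the foyer with some other recipient — fact (4) has Mateo there. Refuted.
(ii): focus "the sculpture". Looking for agent = Keiko, recipient = Nadia, setting = in the foyer with some other thing — fact (1) has the harpsichord there. Refuted.

4, 1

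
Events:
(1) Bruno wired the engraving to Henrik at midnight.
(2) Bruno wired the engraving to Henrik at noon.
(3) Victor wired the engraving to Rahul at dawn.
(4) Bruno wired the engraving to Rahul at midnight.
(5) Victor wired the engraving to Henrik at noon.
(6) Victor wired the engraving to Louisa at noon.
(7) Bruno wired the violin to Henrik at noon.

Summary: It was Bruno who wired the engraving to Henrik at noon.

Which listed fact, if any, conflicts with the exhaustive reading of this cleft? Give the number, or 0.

Focus of the cleft: "Bruno" (the agent). Presupposed background: thing = the engraving, recipient = Henrik, setting = at noon.
Exhaustivity: Bruno is the only agent satisfying that background.
But fact (5) also has thing = the engraving, recipient = Henrik, setting = at noon, with agent = Victor — so the exhaustive reading fails.

5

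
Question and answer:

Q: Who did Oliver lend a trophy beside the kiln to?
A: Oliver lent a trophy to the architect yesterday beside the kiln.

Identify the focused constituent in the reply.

The wh-word "who" asks about the recipient.
In the answer, "Oliver", "a trophy" and "beside the kiln" are given — repeated from the question.
"yesterday" is also new, but it specifies the time, which is not what the question asks about — so it is not the focus.
The constituent filling the recipient gap is "to the architect"; that is the focus.

to the architect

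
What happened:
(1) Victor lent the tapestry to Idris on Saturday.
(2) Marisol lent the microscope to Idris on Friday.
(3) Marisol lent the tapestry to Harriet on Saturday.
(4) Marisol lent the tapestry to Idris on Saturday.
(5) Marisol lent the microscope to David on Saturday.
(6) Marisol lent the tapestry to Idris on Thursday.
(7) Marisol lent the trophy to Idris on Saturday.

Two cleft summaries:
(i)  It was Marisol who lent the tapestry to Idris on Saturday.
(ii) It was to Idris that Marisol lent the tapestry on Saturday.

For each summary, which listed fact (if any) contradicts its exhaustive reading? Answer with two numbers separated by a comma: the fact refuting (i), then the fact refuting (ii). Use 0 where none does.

Summary (i) focuses "Marisol" (the agent); background same thing, recipient, setting (the tapestry / Idris / on Saturday). Fact (1) matches that background with agent = Victor — refutes (i).
Summary (ii) focuses "Idris" (the recipient); background same agent, thing, setting (Marisol / the tapestry / on Saturday). Fact (3) matches that background with recipient = Harriet — refutes (ii).

1, 3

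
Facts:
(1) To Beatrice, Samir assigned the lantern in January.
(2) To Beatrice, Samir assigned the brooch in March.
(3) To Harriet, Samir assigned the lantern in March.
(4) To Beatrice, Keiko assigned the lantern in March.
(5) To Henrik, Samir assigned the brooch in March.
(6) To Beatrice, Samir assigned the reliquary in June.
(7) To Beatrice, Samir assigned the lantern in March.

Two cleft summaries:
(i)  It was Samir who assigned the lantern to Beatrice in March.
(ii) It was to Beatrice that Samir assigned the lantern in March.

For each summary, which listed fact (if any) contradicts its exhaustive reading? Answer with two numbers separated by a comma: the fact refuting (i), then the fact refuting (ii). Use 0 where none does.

(i): focus "Samir". Looking for thing = the lantern, recipient = Beatrice, setting = in March with some other agent — fact (4) has Keiko there. Refuted.
(ii): focus "Beatrice". Looking for agent = Samir, thing = the lantern, setting = in March with some other recipient — fact (3) has Harriet there. Refuted.

4, 3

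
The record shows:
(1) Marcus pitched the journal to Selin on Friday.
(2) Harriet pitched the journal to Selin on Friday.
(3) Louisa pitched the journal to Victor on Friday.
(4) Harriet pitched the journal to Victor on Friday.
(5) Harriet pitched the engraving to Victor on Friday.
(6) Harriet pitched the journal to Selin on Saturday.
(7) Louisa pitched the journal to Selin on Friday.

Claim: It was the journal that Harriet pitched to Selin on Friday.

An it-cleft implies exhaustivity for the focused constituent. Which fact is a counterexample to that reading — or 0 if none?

0

Focus of the cleft: "the journal" (the thing). Presupposed background: agent = Harriet, recipient = Selin, setting = on Friday.
Exhaustivity: the journal is the only thing satisfying that background.
Every other fact differs from the presupposition on some backgrounded slot, so none challenges the exhaustivity.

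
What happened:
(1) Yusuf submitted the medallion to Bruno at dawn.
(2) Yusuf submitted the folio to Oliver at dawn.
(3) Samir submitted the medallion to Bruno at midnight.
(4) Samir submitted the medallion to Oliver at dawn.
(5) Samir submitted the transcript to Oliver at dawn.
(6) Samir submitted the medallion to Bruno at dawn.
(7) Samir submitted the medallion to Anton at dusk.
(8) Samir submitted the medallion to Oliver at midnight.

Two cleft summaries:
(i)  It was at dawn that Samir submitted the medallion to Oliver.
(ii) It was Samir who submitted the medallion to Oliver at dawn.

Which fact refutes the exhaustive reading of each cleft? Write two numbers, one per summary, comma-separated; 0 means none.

(i): focus "at dawn". Looking for agent = Samir, thing = the medallion, recipient = Oliver with some other setting — fact (8) has at midnight there. Refuted.
(ii): focus "Samir". No fact shares thing = the medallion, recipient = Oliver, setting = at dawn with a different agent. 0.

8, 0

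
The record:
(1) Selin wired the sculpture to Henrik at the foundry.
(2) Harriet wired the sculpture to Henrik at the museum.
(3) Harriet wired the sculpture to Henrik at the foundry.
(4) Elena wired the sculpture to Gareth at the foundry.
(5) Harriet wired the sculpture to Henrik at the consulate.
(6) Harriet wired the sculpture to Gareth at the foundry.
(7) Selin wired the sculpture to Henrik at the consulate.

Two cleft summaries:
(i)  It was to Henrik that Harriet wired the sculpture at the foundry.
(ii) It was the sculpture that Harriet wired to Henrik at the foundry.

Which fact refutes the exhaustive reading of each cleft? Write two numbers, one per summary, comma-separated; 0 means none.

6, 0

Summary (i) focuses "Henrik" (the recipient); background Harriet as agent and the sculpture as thing and at the foundry as setting. Fact (6) matches that background with recipient = Gareth — refutes (i).
Summary (ii) focuses "the sculpture" (the thing); background Harriet as agent and Henrik as recipient and at the foundry as setting. No fact matches that background with a different thing, so 0.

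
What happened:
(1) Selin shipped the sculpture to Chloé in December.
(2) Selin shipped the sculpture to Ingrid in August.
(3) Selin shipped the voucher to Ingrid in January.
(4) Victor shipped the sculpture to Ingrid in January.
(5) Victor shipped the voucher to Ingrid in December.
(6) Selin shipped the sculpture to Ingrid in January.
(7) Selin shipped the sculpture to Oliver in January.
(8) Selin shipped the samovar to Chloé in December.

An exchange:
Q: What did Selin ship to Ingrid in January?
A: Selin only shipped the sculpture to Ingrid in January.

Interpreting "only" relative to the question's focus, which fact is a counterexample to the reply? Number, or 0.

The question "What did ...?" targets the thing, so in the reply the focus falls on "the sculpture".
So "only" ranges over things; the rest (same agent, recipient, setting (Selin / Ingrid / in January)) is presupposed.
Fact (3) shares the background with a different thing (the voucher) — counterexample.
(Fact (7) would refute a reading with focus on the recipient — but that is not what the question asks.)

3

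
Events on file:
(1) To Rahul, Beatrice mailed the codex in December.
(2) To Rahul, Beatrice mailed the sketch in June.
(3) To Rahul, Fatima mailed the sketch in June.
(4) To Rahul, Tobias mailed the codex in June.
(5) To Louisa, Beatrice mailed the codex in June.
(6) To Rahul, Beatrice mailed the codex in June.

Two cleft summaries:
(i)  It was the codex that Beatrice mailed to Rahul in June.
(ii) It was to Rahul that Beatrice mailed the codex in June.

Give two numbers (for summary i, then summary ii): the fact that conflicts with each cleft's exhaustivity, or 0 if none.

2, 5

(i): focus "the codex". Looking for agent = Beatrice, recipient = Rahul, setting = in June with some other thing — fact (2) has the sketch there. Refuted.
(ii): focus "Rahul". Looking for agent = Beatrice, thing = the codex, setting = in June with some other recipient — fact (5) has Louisa there. Refuted.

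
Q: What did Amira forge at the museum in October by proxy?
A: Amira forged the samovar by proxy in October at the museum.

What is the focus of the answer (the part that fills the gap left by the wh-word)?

the samovar

The wh-word "what" asks about the direct object.
In the answer, "Amira", "at the museum", "in October" and "by proxy" are given — repeated from the question.
The constituent filling the direct object gap is "the samovar"; that is the focus and would carry nuclear stress.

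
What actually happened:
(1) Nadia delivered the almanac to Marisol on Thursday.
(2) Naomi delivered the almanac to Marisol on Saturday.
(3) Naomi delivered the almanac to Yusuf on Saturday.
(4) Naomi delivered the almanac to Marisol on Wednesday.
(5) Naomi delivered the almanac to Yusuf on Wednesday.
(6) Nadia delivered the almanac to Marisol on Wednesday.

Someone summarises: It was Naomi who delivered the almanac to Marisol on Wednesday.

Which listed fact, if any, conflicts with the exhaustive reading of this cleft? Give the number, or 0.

The cleft puts "Naomi" in focus and presupposes the open proposition with thing = the almanac, recipient = Marisol, setting = on Wednesday.
Exhaustivity: Naomi is the only agent satisfying that background.
Fact (6) shares the background but with agent = Nadia; exhaustivity is violated.

6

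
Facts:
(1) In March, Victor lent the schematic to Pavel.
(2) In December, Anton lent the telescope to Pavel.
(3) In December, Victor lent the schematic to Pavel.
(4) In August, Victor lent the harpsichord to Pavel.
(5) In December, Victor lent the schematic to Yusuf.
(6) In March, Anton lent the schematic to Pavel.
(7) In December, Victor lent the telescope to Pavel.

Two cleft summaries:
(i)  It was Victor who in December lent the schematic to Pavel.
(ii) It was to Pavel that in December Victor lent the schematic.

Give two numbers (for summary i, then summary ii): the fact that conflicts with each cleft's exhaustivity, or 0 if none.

(i): focus "Victor". No fact shares same thing, recipient, setting (the schematic / Pavel / in December) with a different agent. 0.
(ii): focus "Pavel". Looking for same agent, thing, setting (Victor / the schematic / in December) with some other recipient — fact (5) has Yusuf there. Refuted.

0, 5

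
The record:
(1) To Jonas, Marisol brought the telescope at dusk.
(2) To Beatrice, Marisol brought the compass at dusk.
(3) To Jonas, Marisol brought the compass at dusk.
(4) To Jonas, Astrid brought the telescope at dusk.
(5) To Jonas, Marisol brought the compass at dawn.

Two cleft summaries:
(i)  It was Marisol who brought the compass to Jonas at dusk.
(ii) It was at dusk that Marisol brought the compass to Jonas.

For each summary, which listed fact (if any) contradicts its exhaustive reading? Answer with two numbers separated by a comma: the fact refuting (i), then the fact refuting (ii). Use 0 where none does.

Summary (i) focuses "Marisol" (the agent); background same thing, recipient, setting (the compass / Jonas / at dusk). No fact matches that background with a different agent, so 0.
Summary (ii) focuses "at dusk" (the setting); background same agent, thing, recipient (Marisol / the compass / Jonas). Fact (5) matches that background with setting = at dawn — refutes (ii).

0, 5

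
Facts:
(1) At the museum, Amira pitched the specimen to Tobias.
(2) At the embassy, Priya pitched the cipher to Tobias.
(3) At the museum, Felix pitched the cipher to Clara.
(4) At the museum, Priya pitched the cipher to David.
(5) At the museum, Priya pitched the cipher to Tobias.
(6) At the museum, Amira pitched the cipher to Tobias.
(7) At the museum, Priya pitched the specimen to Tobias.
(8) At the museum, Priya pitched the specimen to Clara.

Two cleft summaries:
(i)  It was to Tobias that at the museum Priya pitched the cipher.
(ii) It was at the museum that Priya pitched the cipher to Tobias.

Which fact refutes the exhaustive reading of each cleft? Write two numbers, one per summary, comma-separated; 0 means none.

4, 2

Summary (i) focuses "Tobias" (the recipient); background same agent, thing, setting (Priya / the cipher / at the museum). Fact (4) matches that background with recipient = David — refutes (i).
Summary (ii) focuses "at the museum" (the setting); background same agent, thing, recipient (Priya / the cipher / Tobias). Fact (2) matches that background with setting = at the embassy — refutes (ii).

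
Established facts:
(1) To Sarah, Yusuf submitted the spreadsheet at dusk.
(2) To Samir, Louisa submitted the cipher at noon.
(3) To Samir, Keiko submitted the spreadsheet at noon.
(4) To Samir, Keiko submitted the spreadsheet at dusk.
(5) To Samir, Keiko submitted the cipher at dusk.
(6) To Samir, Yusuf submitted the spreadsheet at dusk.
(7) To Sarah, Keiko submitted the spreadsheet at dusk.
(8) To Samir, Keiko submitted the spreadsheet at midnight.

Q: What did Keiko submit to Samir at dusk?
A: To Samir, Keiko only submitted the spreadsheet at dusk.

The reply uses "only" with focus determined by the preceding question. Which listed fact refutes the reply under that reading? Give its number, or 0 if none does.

The question "What did ...?" targets the thing, so in the reply the focus falls on "the spreadsheet".
"Only" then excludes alternative things while the background — agent = Keiko, recipient = Samir, setting = at dusk — is held fixed.
Fact (5) shares the background with a different thing (the cipher) — counterexample.
(Fact (3) would refute a reading with focus on the setting — but that is not what the question asks.)

5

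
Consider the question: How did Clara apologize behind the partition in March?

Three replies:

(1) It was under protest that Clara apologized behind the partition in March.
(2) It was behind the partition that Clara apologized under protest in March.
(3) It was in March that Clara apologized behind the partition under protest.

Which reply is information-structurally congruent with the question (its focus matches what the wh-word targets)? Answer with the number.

1

The question word "how" targets the manner.
Option (1) clefts "under protest" — that matches what the question asks about.
Option (2) clefts "behind the partition" — the location, not what was asked.
Option (3) clefts "in March" — the time, not what was asked.
So the congruent reply is (1).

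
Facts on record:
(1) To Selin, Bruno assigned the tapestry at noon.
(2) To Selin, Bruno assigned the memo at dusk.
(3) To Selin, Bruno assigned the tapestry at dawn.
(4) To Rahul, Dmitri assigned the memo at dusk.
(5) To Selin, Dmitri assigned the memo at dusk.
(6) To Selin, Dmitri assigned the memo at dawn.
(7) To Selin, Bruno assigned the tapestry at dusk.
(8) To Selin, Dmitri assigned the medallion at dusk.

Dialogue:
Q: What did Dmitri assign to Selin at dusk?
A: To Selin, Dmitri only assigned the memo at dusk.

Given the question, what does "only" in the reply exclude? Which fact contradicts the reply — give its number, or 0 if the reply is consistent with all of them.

The question "What did ...?" targets the thing, so in the reply the focus falls on "the memo".
"Only" then excludes alternative things while the background — agent = Dmitri, recipient = Selin, setting = at dusk — is held fixed.
Fact (8) shares the background with a different thing (the medallion) — counterexample.
(Fact (4) would refute a reading with focus on the recipient — but that is not what the question asks.)

8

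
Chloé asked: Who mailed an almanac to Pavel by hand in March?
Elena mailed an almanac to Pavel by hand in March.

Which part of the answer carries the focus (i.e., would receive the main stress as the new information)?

The wh-word "who" asks about the subject (agent).
In the answer, "an almanac", "to Pavel", "by hand" and "in March" are given — repeated from the question.
The constituent filling the subject (agent) gap is "Elena"; that is the focus and would carry nuclear stress.

Elena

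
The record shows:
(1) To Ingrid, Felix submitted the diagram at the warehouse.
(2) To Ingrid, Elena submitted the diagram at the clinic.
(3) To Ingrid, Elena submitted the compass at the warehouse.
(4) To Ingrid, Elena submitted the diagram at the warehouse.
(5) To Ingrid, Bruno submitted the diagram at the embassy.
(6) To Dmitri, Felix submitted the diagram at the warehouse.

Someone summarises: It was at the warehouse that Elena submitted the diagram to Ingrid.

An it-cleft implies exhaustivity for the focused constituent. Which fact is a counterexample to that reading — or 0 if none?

2

The cleft puts "at the warehouse" in focus and presupposes the open proposition with same agent, thing, recipient (Elena / the diagram / Ingrid).
The exhaustive reading says no other setting fits that background.
But fact (2) also has same agent, thing, recipient (Elena / the diagram / Ingrid), with setting = at the clinic — so the exhaustive reading fails.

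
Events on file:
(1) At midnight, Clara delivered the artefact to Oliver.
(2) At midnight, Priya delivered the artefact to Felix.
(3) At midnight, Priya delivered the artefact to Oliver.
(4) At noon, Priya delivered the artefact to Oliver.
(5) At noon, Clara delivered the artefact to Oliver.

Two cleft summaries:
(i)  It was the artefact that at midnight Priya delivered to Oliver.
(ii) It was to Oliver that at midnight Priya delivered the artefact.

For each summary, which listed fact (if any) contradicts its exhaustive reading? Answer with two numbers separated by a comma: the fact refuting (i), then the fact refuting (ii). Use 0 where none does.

(i): focus "the artefact". No fact shares same agent, recipient, setting (Priya / Oliver / at midnight) with a different thing. 0.
(ii): focus "Oliver". Looking for same agent, thing, setting (Priya / the artefact / at midnight) with some other recipient — fact (2) has Felix there. Refuted.

0, 2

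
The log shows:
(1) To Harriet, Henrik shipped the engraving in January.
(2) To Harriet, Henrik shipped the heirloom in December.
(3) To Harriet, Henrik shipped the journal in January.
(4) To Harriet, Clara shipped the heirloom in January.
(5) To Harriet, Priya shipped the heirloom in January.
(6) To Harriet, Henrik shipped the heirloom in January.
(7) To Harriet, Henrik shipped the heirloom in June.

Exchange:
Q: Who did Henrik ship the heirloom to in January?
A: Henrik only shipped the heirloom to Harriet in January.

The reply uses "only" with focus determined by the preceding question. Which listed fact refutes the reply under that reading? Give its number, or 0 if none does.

The question "Who did ... to ...?" targets the recipient, so in the reply the focus falls on "Harriet".
So "only" ranges over recipients; the rest (same agent, thing, setting (Henrik / the heirloom / in January)) is presupposed.
No listed fact shares that background with another recipient. Nothing contradicts the reply.
(Fact (2) would refute a reading with focus on the setting — but that is not what the question asks.)

0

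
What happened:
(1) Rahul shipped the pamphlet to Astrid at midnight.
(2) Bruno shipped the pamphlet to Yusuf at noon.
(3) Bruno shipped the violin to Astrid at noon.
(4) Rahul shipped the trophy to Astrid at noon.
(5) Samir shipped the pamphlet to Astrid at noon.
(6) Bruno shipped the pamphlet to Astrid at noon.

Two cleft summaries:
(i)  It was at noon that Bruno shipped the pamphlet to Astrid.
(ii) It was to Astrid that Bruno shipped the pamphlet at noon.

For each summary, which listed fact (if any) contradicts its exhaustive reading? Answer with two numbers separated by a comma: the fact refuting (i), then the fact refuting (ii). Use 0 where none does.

0, 2

Summary (i) focuses "at noon" (the setting); background agent = Bruno, thing = the pamphlet, recipient = Astrid. No fact matches that background with a different setting, so 0.
Summary (ii) focuses "Astrid" (the recipient); background agent = Bruno, thing = the pamphlet, setting = at noon. Fact (2) matches that background with recipient = Yusuf — refutes (ii).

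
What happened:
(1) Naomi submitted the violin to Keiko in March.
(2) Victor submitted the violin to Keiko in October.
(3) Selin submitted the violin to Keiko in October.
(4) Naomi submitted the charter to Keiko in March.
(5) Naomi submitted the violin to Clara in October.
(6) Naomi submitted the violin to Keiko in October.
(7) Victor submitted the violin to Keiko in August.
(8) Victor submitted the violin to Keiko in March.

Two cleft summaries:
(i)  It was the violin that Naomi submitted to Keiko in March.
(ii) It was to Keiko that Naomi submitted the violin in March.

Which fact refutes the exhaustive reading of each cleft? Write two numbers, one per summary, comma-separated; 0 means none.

4, 0

(i): focus "the violin". Looking for same agent, recipient, setting (Naomi / Keiko / in March) with some other thing — fact (4) has the charter there. Refuted.
(ii): focus "Keiko". No fact shares same agent, thing, setting (Naomi / the violin / in March) with a different recipient. 0.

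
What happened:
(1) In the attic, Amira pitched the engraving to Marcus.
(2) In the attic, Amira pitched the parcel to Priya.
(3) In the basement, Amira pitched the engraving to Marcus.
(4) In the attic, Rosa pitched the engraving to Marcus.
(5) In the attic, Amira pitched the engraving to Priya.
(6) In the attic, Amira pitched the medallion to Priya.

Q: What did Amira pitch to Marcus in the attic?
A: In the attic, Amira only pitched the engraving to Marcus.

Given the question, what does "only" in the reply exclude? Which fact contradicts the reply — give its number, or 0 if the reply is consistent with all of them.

Answering "What did ...?" puts focus on the thing — here, "the engraving".
"Only" then excludes alternative things while the background — same agent, recipient, setting (Amira / Marcus / in the attic) — is held fixed.
No fact keeps same agent, recipient, setting (Amira / Marcus / in the attic) while changing the thing; every other fact differs on something backgrounded. The reply stands.
(Fact (5) would refute a reading with focus on the recipient — but that is not what the question asks.)

0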